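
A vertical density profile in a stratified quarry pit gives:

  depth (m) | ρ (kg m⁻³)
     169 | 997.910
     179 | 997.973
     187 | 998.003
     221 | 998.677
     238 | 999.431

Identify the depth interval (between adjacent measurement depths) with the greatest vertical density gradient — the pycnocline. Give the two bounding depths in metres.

221–238 m

Compute the density gradient over each adjacent pair:
  169–179 m: Δρ/Δz = 0.063/10 = 6.3 × 10⁻³ kg m⁻⁴
  179–187 m: Δρ/Δz = 0.030/8 = 3.7 × 10⁻³ kg m⁻⁴
  187–221 m: Δρ/Δz = 0.674/34 = 0.020 kg m⁻⁴
  221–238 m: Δρ/Δz = 0.754/17 = 0.044 kg m⁻⁴
The largest gradient is in the 221–238 m interval — the pycnocline.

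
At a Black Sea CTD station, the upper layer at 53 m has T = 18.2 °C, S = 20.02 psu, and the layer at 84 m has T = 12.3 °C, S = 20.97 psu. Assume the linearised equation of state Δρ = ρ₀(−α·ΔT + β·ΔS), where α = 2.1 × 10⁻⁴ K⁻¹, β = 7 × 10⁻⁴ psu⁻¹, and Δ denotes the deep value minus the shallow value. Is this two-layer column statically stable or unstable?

ΔT = 12.3 − 18.2 = -5.9 K and ΔS = 20.97 − 20.02 = +0.95 psu (deep − shallow).
−αΔT = 1.239 × 10⁻³; βΔS = 6.65 × 10⁻⁴; sum Δρ/ρ₀ = 1.904 × 10⁻³.
Δρ/ρ₀ > 0, so Δρ > 0: deeper water is denser → statically stable.

stable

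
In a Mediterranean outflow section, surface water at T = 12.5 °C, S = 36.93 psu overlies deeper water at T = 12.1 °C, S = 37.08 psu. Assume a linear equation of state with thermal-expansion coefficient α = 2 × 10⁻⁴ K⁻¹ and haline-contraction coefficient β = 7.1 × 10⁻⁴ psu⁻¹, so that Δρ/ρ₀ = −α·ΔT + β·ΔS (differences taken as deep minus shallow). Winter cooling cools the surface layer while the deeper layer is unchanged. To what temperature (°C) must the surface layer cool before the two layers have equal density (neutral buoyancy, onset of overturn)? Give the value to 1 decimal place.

Neutral buoyancy requires Δρ = 0, i.e. −α(T_deep − T_surf′) + β(S_deep − S_surf) = 0.
T_surf′ = T_deep − (β/α)·ΔS = 12.1 − (7.1 × 10⁻⁴/2 × 10⁻⁴)·(+0.15) = 11.567 °C.
Cooling required: 12.5 − (11.567) = 0.933 °C.

11.6 °C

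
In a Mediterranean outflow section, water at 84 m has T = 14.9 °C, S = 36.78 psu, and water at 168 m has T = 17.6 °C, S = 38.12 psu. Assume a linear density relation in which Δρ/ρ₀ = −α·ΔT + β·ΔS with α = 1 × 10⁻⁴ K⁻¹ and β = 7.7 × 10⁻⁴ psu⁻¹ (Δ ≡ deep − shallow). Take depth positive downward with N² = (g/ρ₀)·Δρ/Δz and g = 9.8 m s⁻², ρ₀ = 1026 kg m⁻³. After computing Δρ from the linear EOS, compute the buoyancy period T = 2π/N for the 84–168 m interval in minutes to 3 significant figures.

ΔT = +2.7 K, ΔS = +1.34 psu (deep − shallow).
Δρ/ρ₀ = −αΔT + βΔS = -2.70 × 10⁻⁴ + 1.0318 × 10⁻³ = 7.618 × 10⁻⁴, so Δρ ≈ 0.7816 kg m⁻³.
N² = (g/ρ₀)·Δρ/Δz = g·(Δρ/ρ₀)/Δz = 9.8 × 7.618 × 10⁻⁴ / 84 = 8.8877 × 10⁻⁵ s⁻².
N = √(8.8877 × 10⁻⁵) = 9.4275 × 10⁻³ rad s⁻¹ → T = 2π/N = 666.47 s = 11.108 min ≈ 11.1 min.

11.1 min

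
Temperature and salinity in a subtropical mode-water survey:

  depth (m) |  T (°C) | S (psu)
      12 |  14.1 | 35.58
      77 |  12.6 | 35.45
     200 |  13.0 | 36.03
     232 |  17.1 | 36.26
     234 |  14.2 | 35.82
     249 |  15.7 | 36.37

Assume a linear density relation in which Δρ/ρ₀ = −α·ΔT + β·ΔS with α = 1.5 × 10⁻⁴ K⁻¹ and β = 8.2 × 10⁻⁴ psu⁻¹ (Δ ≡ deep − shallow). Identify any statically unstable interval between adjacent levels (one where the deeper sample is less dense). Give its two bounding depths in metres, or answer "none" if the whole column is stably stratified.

200–232 m

Evaluate Δρ/ρ₀ = −αΔT + βΔS across each adjacent pair:
  12–77 m: −αΔT+βΔS = −(1.5 × 10⁻⁴)(-1.5)+(8.2 × 10⁻⁴)(-0.13) = 1.2 × 10⁻⁴ → stable
  77–200 m: −αΔT+βΔS = −(1.5 × 10⁻⁴)(+0.4)+(8.2 × 10⁻⁴)(+0.58) = 4.2 × 10⁻⁴ → stable
  200–232 m: −αΔT+βΔS = −(1.5 × 10⁻⁴)(+4.1)+(8.2 × 10⁻⁴)(+0.23) = -4.3 × 10⁻⁴ → UNSTABLE
  232–234 m: −αΔT+βΔS = −(1.5 × 10⁻⁴)(-2.9)+(8.2 × 10⁻⁴)(-0.44) = 7.4 × 10⁻⁵ → stable
  234–249 m: −αΔT+βΔS = −(1.5 × 10⁻⁴)(+1.5)+(8.2 × 10⁻⁴)(+0.55) = 2.3 × 10⁻⁴ → stable
The 200–232 m interval has Δρ < 0: lighter water underlies denser water.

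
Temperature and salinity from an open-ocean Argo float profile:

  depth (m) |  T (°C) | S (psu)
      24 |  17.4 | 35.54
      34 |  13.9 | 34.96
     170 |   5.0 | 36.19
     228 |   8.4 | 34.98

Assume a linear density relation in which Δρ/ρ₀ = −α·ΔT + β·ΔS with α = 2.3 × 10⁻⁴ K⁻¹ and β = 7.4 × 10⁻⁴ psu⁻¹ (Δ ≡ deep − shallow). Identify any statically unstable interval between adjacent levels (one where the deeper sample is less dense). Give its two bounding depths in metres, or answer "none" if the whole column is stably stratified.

Evaluate Δρ/ρ₀ = −αΔT + βΔS across each adjacent pair:
  24–34 m: −αΔT+βΔS = −(2.3 × 10⁻⁴)(-3.5)+(7.4 × 10⁻⁴)(-0.58) = 3.8 × 10⁻⁴ → stable
  34–170 m: −αΔT+βΔS = −(2.3 × 10⁻⁴)(-8.9)+(7.4 × 10⁻⁴)(+1.23) = 3.0 × 10⁻³ → stable
  170–228 m: −αΔT+βΔS = −(2.3 × 10⁻⁴)(+3.4)+(7.4 × 10⁻⁴)(-1.21) = -1.7 × 10⁻³ → UNSTABLE
The 170–228 m interval has Δρ < 0: lighter water underlies denser water.

170–228 m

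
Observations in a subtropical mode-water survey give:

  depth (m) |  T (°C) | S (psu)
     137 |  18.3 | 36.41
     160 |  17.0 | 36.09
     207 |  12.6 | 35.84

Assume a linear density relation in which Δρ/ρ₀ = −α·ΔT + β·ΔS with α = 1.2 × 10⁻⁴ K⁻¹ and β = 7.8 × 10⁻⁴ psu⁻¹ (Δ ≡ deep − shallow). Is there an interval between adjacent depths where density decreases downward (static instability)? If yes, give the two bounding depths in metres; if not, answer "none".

137–160 m

Evaluate Δρ/ρ₀ = −αΔT + βΔS across each adjacent pair:
  137–160 m: −αΔT+βΔS = −(1.2 × 10⁻⁴)(-1.3)+(7.8 × 10⁻⁴)(-0.32) = -9.4 × 10⁻⁵ → UNSTABLE
  160–207 m: −αΔT+βΔS = −(1.2 × 10⁻⁴)(-4.4)+(7.8 × 10⁻⁴)(-0.25) = 3.3 × 10⁻⁴ → stable
The 137–160 m interval has Δρ < 0: lighter water underlies denser water.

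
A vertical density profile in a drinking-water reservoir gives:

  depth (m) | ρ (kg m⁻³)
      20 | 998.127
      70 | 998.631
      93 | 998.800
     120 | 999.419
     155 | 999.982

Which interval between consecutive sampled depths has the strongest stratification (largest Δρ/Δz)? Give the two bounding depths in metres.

93–120 m

Compute the density gradient over each adjacent pair:
  20–70 m: Δρ/Δz = 0.504/50 = 0.010 kg m⁻⁴
  70–93 m: Δρ/Δz = 0.169/23 = 7.3 × 10⁻³ kg m⁻⁴
  93–120 m: Δρ/Δz = 0.619/27 = 0.023 kg m⁻⁴
  120–155 m: Δρ/Δz = 0.563/35 = 0.016 kg m⁻⁴
The largest gradient is in the 93–120 m interval — the pycnocline.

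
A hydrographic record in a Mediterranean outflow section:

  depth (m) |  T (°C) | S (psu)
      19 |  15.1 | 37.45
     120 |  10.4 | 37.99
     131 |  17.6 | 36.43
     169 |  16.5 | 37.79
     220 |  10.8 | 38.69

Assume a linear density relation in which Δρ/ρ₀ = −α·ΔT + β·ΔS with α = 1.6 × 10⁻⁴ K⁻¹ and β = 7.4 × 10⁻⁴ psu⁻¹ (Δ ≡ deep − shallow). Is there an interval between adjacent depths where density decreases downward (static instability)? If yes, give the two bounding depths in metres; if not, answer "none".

120–131 m

Evaluate Δρ/ρ₀ = −αΔT + βΔS across each adjacent pair:
  19–120 m: −αΔT+βΔS = −(1.6 × 10⁻⁴)(-4.7)+(7.4 × 10⁻⁴)(+0.54) = 1.2 × 10⁻³ → stable
  120–131 m: −αΔT+βΔS = −(1.6 × 10⁻⁴)(+7.2)+(7.4 × 10⁻⁴)(-1.56) = -2.3 × 10⁻³ → UNSTABLE
  131–169 m: −αΔT+βΔS = −(1.6 × 10⁻⁴)(-1.1)+(7.4 × 10⁻⁴)(+1.36) = 1.2 × 10⁻³ → stable
  169–220 m: −αΔT+βΔS = −(1.6 × 10⁻⁴)(-5.7)+(7.4 × 10⁻⁴)(+0.90) = 1.6 × 10⁻³ → stable
The 120–131 m interval has Δρ < 0: lighter water underlies denser water.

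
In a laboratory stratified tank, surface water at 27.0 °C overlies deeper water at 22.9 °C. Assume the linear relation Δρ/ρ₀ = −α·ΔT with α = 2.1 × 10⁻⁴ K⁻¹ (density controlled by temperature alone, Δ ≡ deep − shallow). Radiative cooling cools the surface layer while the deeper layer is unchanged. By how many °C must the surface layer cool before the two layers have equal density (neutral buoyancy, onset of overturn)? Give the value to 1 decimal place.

4.1 °C

With temperature the only control, equal density requires T_surf′ = T_deep.
T_surf′ = 22.9 °C.
Cooling required: 27.0 − 22.9 = 4.1 °C.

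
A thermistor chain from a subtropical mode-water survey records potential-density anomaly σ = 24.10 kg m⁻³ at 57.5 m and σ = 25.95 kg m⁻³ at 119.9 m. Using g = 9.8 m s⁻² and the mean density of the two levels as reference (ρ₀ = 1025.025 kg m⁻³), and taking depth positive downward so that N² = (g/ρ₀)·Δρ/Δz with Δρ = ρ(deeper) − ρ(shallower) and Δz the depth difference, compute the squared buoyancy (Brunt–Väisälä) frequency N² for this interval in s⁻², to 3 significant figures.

Δρ = 1025.95 − 1024.10 = 1.85 kg m⁻³ over Δz = 119.9 − 57.5 = 62.4 m.
N² = (9.8/1025.025) × (1.85/62.4) = 2.8345 × 10⁻⁴ s⁻² ≈ 2.83 × 10⁻⁴ s⁻².

2.83 × 10⁻⁴ s⁻²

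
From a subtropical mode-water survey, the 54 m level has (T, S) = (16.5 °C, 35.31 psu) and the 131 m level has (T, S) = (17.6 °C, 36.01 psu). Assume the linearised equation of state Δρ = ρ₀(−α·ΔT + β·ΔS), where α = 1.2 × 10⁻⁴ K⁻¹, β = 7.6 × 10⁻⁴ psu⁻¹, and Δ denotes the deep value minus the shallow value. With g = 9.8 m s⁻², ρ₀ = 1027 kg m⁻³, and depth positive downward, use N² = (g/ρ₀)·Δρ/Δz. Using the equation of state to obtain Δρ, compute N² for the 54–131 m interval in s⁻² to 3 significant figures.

5.09 × 10⁻⁵ s⁻²

ΔT = +1.1 K, ΔS = +0.70 psu (deep − shallow).
Δρ/ρ₀ = −αΔT + βΔS = -1.32 × 10⁻⁴ + 5.32 × 10⁻⁴ = 4.00 × 10⁻⁴, so Δρ ≈ 0.4108 kg m⁻³.
N² = (g/ρ₀)·Δρ/Δz = g·(Δρ/ρ₀)/Δz = 9.8 × 4.00 × 10⁻⁴ / 77 = 5.0909 × 10⁻⁵ s⁻² ≈ 5.09 × 10⁻⁵ s⁻².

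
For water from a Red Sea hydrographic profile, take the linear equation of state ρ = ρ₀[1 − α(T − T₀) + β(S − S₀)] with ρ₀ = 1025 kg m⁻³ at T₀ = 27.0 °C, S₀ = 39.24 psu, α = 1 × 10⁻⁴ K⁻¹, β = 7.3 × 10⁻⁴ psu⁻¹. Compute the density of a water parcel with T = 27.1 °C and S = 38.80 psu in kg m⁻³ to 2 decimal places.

1024.66 kg m⁻³

T − T₀ = +0.1 K, S − S₀ = -0.44 psu.
Bracket = 1 − α·(+0.1) + β·(-0.44) = 1 + (-3.312 × 10⁻⁴) = 0.9996688.
ρ = 1025 × 0.9996688 = 1024.66 kg m⁻³.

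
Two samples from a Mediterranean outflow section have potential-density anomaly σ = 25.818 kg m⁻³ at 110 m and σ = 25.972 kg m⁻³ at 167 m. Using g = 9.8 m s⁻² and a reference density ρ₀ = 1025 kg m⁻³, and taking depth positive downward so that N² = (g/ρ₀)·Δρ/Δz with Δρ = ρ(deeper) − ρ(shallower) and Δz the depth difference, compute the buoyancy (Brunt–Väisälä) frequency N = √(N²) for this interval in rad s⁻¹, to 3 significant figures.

5.08 × 10⁻³ rad s⁻¹

Δρ = 1025.972 − 1025.818 = 0.154 kg m⁻³ over Δz = 167 − 110 = 57 m.
N² = (9.8/1025) × (0.154/57) = 2.5831 × 10⁻⁵ s⁻².
N = √(2.5831 × 10⁻⁵) = 5.0824 × 10⁻³ rad s⁻¹ ≈ 5.08 × 10⁻³ rad s⁻¹.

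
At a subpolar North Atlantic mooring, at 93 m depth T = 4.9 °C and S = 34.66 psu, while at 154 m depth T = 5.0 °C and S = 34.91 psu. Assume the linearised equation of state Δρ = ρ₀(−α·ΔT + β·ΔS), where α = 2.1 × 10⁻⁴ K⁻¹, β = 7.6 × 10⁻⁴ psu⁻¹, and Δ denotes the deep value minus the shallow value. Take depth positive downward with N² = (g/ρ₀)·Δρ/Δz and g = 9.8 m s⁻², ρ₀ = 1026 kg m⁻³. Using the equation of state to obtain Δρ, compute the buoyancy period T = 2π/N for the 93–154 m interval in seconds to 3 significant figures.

ΔT = +0.1 K, ΔS = +0.25 psu (deep − shallow).
Δρ/ρ₀ = −αΔT + βΔS = -2.10 × 10⁻⁵ + 1.90 × 10⁻⁴ = 1.69 × 10⁻⁴, so Δρ ≈ 0.1734 kg m⁻³.
N² = (g/ρ₀)·Δρ/Δz = g·(Δρ/ρ₀)/Δz = 9.8 × 1.69 × 10⁻⁴ / 61 = 2.7151 × 10⁻⁵ s⁻².
N = √(2.7151 × 10⁻⁵) = 5.2107 × 10⁻³ rad s⁻¹ → T = 2π/N = 1.2058 × 10³ s ≈ 1.21 × 10³ s.

1.21 × 10³ s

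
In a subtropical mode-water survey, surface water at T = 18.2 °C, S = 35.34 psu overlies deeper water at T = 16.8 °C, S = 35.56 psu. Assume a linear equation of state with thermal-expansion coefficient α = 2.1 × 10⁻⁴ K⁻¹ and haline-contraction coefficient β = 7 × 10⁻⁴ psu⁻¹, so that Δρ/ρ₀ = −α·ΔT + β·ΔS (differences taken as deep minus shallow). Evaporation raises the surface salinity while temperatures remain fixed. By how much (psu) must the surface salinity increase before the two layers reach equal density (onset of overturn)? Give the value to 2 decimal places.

0.64 psu

Neutral buoyancy requires −α(T_deep − T_surf) + β(S_deep − S_surf′) = 0.
S_surf′ = S_deep − (α/β)·ΔT = 35.56 − (2.1 × 10⁻⁴/7 × 10⁻⁴)·(-1.4) = 35.9800 psu.
Increase required: 35.9800 − 35.34 = 0.6400 psu.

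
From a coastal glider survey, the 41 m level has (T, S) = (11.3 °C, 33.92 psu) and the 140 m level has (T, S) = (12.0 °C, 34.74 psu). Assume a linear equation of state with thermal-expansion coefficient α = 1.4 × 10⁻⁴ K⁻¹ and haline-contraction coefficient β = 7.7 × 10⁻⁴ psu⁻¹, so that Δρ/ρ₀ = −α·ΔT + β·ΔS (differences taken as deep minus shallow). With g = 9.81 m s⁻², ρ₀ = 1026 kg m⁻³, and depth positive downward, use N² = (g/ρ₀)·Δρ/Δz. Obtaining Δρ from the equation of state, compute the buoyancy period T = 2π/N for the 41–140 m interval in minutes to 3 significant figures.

ΔT = +0.7 K, ΔS = +0.82 psu (deep − shallow).
Δρ/ρ₀ = −αΔT + βΔS = -9.80 × 10⁻⁵ + 6.314 × 10⁻⁴ = 5.334 × 10⁻⁴, so Δρ ≈ 0.5473 kg m⁻³.
N² = (g/ρ₀)·Δρ/Δz = g·(Δρ/ρ₀)/Δz = 9.81 × 5.334 × 10⁻⁴ / 99 = 5.2855 × 10⁻⁵ s⁻².
N = √(5.2855 × 10⁻⁵) = 7.2701 × 10⁻³ rad s⁻¹ → T = 2π/N = 864.25 s = 14.404 min ≈ 14.4 min.

14.4 min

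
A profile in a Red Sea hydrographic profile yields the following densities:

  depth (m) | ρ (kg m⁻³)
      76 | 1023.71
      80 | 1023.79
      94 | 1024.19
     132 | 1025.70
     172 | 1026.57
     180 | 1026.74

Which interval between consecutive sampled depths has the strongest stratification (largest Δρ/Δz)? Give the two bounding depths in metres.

94–132 m

Compute the density gradient over each adjacent pair:
  76–80 m: Δρ/Δz = 0.08/4 = 0.020 kg m⁻⁴
  80–94 m: Δρ/Δz = 0.40/14 = 0.029 kg m⁻⁴
  94–132 m: Δρ/Δz = 1.51/38 = 0.040 kg m⁻⁴
  132–172 m: Δρ/Δz = 0.87/40 = 0.022 kg m⁻⁴
  172–180 m: Δρ/Δz = 0.17/8 = 0.021 kg m⁻⁴
The largest gradient is in the 94–132 m interval — the pycnocline.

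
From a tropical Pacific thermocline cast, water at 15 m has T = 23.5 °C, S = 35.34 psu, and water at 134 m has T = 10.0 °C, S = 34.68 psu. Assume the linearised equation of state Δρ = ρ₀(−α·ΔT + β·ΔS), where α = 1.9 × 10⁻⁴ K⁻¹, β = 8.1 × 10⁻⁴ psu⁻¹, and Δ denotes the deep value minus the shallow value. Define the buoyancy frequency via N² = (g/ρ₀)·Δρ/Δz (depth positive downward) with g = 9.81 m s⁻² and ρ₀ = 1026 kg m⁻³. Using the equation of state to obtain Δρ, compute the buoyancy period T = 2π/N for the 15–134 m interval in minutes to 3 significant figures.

ΔT = -13.5 K, ΔS = -0.66 psu (deep − shallow).
Δρ/ρ₀ = −αΔT + βΔS = 2.565 × 10⁻³ − 5.346 × 10⁻⁴ = 2.0304 × 10⁻³, so Δρ ≈ 2.083 kg m⁻³.
N² = (g/ρ₀)·Δρ/Δz = g·(Δρ/ρ₀)/Δz = 9.81 × 2.0304 × 10⁻³ / 119 = 1.6738 × 10⁻⁴ s⁻².
N = √(1.6738 × 10⁻⁴) = 0.012938 rad s⁻¹ → T = 2π/N = 485.64 s = 8.0940 min ≈ 8.09 min.

8.09 min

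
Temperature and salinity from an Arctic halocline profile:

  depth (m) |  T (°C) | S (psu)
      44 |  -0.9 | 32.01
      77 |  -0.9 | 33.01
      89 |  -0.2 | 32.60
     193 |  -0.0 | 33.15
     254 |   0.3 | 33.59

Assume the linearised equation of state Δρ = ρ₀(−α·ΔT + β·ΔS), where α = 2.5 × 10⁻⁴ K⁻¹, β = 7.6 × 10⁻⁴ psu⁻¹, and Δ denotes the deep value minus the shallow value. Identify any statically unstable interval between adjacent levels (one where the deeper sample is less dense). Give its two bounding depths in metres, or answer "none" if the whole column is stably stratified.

77–89 m

Evaluate Δρ/ρ₀ = −αΔT + βΔS across each adjacent pair:
  44–77 m: −αΔT+βΔS = −(2.5 × 10⁻⁴)(+0.0)+(7.6 × 10⁻⁴)(+1.00) = 7.6 × 10⁻⁴ → stable
  77–89 m: −αΔT+βΔS = −(2.5 × 10⁻⁴)(+0.7)+(7.6 × 10⁻⁴)(-0.41) = -4.9 × 10⁻⁴ → UNSTABLE
  89–193 m: −αΔT+βΔS = −(2.5 × 10⁻⁴)(+0.2)+(7.6 × 10⁻⁴)(+0.55) = 3.7 × 10⁻⁴ → stable
  193–254 m: −αΔT+βΔS = −(2.5 × 10⁻⁴)(+0.3)+(7.6 × 10⁻⁴)(+0.44) = 2.6 × 10⁻⁴ → stable
The 77–89 m interval has Δρ < 0: lighter water underlies denser water.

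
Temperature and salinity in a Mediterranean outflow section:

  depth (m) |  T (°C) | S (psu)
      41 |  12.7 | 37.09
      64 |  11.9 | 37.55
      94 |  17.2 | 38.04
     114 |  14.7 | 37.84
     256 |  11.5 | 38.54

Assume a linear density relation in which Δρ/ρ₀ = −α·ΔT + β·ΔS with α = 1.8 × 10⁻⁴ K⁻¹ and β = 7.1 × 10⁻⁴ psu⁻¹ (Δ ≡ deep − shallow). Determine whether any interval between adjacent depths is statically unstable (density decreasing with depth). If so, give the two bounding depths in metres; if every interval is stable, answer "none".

64–94 m

Evaluate Δρ/ρ₀ = −αΔT + βΔS across each adjacent pair:
  41–64 m: −αΔT+βΔS = −(1.8 × 10⁻⁴)(-0.8)+(7.1 × 10⁻⁴)(+0.46) = 4.7 × 10⁻⁴ → stable
  64–94 m: −αΔT+βΔS = −(1.8 × 10⁻⁴)(+5.3)+(7.1 × 10⁻⁴)(+0.49) = -6.1 × 10⁻⁴ → UNSTABLE
  94–114 m: −αΔT+βΔS = −(1.8 × 10⁻⁴)(-2.5)+(7.1 × 10⁻⁴)(-0.20) = 3.1 × 10⁻⁴ → stable
  114–256 m: −αΔT+βΔS = −(1.8 × 10⁻⁴)(-3.2)+(7.1 × 10⁻⁴)(+0.70) = 1.1 × 10⁻³ → stable
The 64–94 m interval has Δρ < 0: lighter water underlies denser water.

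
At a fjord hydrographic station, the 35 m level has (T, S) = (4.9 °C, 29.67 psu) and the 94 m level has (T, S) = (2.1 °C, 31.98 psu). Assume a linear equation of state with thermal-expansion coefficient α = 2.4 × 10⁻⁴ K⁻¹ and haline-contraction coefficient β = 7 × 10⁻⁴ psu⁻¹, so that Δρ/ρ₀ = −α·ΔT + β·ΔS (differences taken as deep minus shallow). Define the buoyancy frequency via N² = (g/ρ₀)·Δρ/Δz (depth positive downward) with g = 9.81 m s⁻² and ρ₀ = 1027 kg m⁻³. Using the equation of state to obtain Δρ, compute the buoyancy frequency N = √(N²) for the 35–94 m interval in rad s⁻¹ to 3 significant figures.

0.0195 rad s⁻¹

ΔT = -2.8 K, ΔS = +2.31 psu (deep − shallow).
Δρ/ρ₀ = −αΔT + βΔS = 6.72 × 10⁻⁴ + 1.617 × 10⁻³ = 2.289 × 10⁻³, so Δρ ≈ 2.351 kg m⁻³.
N² = (g/ρ₀)·Δρ/Δz = g·(Δρ/ρ₀)/Δz = 9.81 × 2.289 × 10⁻³ / 59 = 3.8059 × 10⁻⁴ s⁻².
N = √(3.8059 × 10⁻⁴) = 0.019509 rad s⁻¹ ≈ 0.0195 rad s⁻¹.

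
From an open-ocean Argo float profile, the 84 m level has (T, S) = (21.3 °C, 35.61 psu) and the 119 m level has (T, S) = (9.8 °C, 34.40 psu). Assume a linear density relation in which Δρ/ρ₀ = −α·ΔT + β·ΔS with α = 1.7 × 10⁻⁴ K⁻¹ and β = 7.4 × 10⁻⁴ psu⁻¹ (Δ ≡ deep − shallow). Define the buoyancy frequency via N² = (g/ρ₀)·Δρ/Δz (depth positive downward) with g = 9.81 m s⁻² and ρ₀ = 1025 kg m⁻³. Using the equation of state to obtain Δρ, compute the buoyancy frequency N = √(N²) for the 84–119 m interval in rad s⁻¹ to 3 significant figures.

0.0172 rad s⁻¹

ΔT = -11.5 K, ΔS = -1.21 psu (deep − shallow).
Δρ/ρ₀ = −αΔT + βΔS = 1.955 × 10⁻³ − 8.954 × 10⁻⁴ = 1.0596 × 10⁻³, so Δρ ≈ 1.086 kg m⁻³.
N² = (g/ρ₀)·Δρ/Δz = g·(Δρ/ρ₀)/Δz = 9.81 × 1.0596 × 10⁻³ / 35 = 2.9699 × 10⁻⁴ s⁻².
N = √(2.9699 × 10⁻⁴) = 0.017233 rad s⁻¹ ≈ 0.0172 rad s⁻¹.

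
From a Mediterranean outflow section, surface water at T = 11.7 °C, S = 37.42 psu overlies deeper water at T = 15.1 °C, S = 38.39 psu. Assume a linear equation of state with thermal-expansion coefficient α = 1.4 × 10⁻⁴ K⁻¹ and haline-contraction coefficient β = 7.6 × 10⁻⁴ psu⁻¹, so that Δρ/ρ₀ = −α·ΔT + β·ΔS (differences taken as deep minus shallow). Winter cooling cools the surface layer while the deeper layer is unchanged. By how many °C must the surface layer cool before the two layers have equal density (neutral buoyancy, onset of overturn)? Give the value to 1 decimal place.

1.9 °C

Neutral buoyancy requires Δρ = 0, i.e. −α(T_deep − T_surf′) + β(S_deep − S_surf) = 0.
T_surf′ = T_deep − (β/α)·ΔS = 15.1 − (7.6 × 10⁻⁴/1.4 × 10⁻⁴)·(+0.97) = 9.834 °C.
Cooling required: 11.7 − (9.834) = 1.866 °C.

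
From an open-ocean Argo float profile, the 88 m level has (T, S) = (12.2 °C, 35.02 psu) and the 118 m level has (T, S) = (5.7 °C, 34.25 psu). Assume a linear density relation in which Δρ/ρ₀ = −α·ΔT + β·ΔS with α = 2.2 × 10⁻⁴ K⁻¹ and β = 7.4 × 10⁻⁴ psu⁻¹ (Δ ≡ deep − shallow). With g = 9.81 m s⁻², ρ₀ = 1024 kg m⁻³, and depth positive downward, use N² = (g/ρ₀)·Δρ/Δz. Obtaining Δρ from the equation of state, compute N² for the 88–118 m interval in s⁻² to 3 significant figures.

2.81 × 10⁻⁴ s⁻²

ΔT = -6.5 K, ΔS = -0.77 psu (deep − shallow).
Δρ/ρ₀ = −αΔT + βΔS = 1.43 × 10⁻³ − 5.698 × 10⁻⁴ = 8.602 × 10⁻⁴, so Δρ ≈ 0.8808 kg m⁻³.
N² = (g/ρ₀)·Δρ/Δz = g·(Δρ/ρ₀)/Δz = 9.81 × 8.602 × 10⁻⁴ / 30 = 2.8129 × 10⁻⁴ s⁻² ≈ 2.81 × 10⁻⁴ s⁻².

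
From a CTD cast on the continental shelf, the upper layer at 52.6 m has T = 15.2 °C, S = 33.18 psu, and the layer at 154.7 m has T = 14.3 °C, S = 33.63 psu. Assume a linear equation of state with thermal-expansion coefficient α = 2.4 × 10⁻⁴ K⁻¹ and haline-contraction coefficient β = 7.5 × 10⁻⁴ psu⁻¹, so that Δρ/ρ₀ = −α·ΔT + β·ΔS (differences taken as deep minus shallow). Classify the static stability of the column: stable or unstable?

ΔT = 14.3 − 15.2 = -0.9 K and ΔS = 33.63 − 33.18 = +0.45 psu (deep − shallow).
−αΔT = 2.16 × 10⁻⁴; βΔS = 3.375 × 10⁻⁴; sum Δρ/ρ₀ = 5.535 × 10⁻⁴.
Δρ/ρ₀ > 0, so Δρ > 0: deeper water is denser → statically stable.

stable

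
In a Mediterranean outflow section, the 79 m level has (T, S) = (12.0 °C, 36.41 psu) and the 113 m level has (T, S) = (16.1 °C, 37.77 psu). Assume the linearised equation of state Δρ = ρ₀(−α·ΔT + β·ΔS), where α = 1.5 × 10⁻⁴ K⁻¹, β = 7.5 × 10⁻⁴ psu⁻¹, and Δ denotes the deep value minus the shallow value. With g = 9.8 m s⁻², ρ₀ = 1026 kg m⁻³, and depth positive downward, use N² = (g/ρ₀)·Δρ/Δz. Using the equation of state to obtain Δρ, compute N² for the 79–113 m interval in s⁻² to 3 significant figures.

1.17 × 10⁻⁴ s⁻²

ΔT = +4.1 K, ΔS = +1.36 psu (deep − shallow).
Δρ/ρ₀ = −αΔT + βΔS = -6.15 × 10⁻⁴ + 1.02 × 10⁻³ = 4.05 × 10⁻⁴, so Δρ ≈ 0.4155 kg m⁻³.
N² = (g/ρ₀)·Δρ/Δz = g·(Δρ/ρ₀)/Δz = 9.8 × 4.05 × 10⁻⁴ / 34 = 1.1674 × 10⁻⁴ s⁻² ≈ 1.17 × 10⁻⁴ s⁻².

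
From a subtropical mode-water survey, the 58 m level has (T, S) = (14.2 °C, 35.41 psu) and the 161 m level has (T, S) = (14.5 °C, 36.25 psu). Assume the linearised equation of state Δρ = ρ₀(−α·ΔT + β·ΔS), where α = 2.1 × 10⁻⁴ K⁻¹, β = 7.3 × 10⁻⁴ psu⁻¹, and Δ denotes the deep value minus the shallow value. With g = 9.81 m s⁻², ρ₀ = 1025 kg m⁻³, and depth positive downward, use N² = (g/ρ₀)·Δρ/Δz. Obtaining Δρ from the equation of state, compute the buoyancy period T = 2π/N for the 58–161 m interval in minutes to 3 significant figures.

14.5 min

ΔT = +0.3 K, ΔS = +0.84 psu (deep − shallow).
Δρ/ρ₀ = −αΔT + βΔS = -6.30 × 10⁻⁵ + 6.132 × 10⁻⁴ = 5.502 × 10⁻⁴, so Δρ ≈ 0.5640 kg m⁻³.
N² = (g/ρ₀)·Δρ/Δz = g·(Δρ/ρ₀)/Δz = 9.81 × 5.502 × 10⁻⁴ / 103 = 5.2403 × 10⁻⁵ s⁻².
N = √(5.2403 × 10⁻⁵) = 7.2390 × 10⁻³ rad s⁻¹ → T = 2π/N = 867.96 s = 14.466 min ≈ 14.5 min.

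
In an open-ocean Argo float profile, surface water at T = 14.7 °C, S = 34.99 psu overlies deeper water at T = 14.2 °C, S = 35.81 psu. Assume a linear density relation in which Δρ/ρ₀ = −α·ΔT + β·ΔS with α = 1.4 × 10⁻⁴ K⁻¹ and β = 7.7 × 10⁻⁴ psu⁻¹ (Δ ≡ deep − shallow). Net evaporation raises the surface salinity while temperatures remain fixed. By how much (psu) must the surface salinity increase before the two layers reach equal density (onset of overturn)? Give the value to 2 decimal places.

Neutral buoyancy requires −α(T_deep − T_surf) + β(S_deep − S_surf′) = 0.
S_surf′ = S_deep − (α/β)·ΔT = 35.81 − (1.4 × 10⁻⁴/7.7 × 10⁻⁴)·(-0.5) = 35.9009 psu.
Increase required: 35.9009 − 34.99 = 0.9109 psu.

0.91 psu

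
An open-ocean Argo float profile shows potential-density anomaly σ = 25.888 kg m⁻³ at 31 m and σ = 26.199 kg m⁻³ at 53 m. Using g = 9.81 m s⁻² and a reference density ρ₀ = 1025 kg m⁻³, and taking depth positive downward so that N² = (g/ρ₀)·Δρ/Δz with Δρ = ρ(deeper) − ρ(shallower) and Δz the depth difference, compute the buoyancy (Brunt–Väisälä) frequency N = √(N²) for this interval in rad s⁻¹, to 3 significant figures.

Δρ = 1026.199 − 1025.888 = 0.311 kg m⁻³ over Δz = 53 − 31 = 22 m.
N² = (9.81/1025) × (0.311/22) = 1.3530 × 10⁻⁴ s⁻².
N = √(1.3530 × 10⁻⁴) = 0.011632 rad s⁻¹ ≈ 0.0116 rad s⁻¹.

0.0116 rad s⁻¹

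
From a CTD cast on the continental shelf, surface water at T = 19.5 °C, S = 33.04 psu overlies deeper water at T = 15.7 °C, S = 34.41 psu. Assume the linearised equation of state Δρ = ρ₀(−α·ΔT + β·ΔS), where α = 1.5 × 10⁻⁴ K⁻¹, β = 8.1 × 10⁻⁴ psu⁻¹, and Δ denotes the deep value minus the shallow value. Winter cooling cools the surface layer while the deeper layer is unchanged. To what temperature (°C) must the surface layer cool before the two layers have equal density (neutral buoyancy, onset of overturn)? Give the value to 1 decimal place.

8.3 °C

Neutral buoyancy requires Δρ = 0, i.e. −α(T_deep − T_surf′) + β(S_deep − S_surf) = 0.
T_surf′ = T_deep − (β/α)·ΔS = 15.7 − (8.1 × 10⁻⁴/1.5 × 10⁻⁴)·(+1.37) = 8.302 °C.
Cooling required: 19.5 − (8.302) = 11.198 °C.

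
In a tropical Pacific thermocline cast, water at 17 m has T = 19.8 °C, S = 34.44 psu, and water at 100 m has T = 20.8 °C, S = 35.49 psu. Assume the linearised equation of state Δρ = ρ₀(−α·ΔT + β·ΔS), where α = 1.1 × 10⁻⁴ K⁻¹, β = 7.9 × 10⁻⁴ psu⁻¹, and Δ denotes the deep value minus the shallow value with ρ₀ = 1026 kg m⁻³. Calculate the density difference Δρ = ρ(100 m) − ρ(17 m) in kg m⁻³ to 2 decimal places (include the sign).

ΔT = +1.0 K, ΔS = +1.05 psu (deep − shallow).
Δρ/ρ₀ = −(1.1 × 10⁻⁴)(+1.0) + (7.9 × 10⁻⁴)(+1.05) = 7.195 × 10⁻⁴.
Δρ = 1026 × (7.195 × 10⁻⁴) = +0.74 kg m⁻³.
Positive Δρ: denser below, stable.

+0.74 kg m⁻³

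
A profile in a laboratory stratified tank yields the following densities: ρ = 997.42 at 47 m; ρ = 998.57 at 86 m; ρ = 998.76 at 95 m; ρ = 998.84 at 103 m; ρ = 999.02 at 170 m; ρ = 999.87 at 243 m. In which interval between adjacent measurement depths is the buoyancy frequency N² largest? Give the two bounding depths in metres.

Compute the density gradient over each adjacent pair:
  47–86 m: Δρ/Δz = 1.15/39 = 0.029 kg m⁻⁴
  86–95 m: Δρ/Δz = 0.19/9 = 0.021 kg m⁻⁴
  95–103 m: Δρ/Δz = 0.08/8 = 0.010 kg m⁻⁴
  103–170 m: Δρ/Δz = 0.18/67 = 2.7 × 10⁻³ kg m⁻⁴
  170–243 m: Δρ/Δz = 0.85/73 = 0.012 kg m⁻⁴
The largest gradient is in the 47–86 m interval — the pycnocline.

47–86 m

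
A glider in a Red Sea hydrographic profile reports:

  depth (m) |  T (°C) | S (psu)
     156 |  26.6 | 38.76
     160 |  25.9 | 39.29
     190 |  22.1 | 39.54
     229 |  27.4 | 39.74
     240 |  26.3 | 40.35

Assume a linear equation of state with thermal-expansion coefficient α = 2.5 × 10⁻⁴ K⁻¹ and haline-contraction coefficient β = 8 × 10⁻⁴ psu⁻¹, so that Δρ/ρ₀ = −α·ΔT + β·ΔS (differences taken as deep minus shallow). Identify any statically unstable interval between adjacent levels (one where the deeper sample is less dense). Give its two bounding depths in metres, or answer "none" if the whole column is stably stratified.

Evaluate Δρ/ρ₀ = −αΔT + βΔS across each adjacent pair:
  156–160 m: −αΔT+βΔS = −(2.5 × 10⁻⁴)(-0.7)+(8 × 10⁻⁴)(+0.53) = 6.0 × 10⁻⁴ → stable
  160–190 m: −αΔT+βΔS = −(2.5 × 10⁻⁴)(-3.8)+(8 × 10⁻⁴)(+0.25) = 1.1 × 10⁻³ → stable
  190–229 m: −αΔT+βΔS = −(2.5 × 10⁻⁴)(+5.3)+(8 × 10⁻⁴)(+0.20) = -1.2 × 10⁻³ → UNSTABLE
  229–240 m: −αΔT+βΔS = −(2.5 × 10⁻⁴)(-1.1)+(8 × 10⁻⁴)(+0.61) = 7.6 × 10⁻⁴ → stable
The 190–229 m interval has Δρ < 0: lighter water underlies denser water.

190–229 m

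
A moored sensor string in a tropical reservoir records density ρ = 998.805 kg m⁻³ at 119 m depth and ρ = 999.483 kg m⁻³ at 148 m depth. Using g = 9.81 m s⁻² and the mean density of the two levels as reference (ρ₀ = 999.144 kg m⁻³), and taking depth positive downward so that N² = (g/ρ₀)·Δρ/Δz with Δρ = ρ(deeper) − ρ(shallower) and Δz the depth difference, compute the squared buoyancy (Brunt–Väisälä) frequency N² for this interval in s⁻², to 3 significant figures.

2.30 × 10⁻⁴ s⁻²

Δρ = 999.483 − 998.805 = 0.678 kg m⁻³ over Δz = 148 − 119 = 29 m.
N² = (9.81/999.144) × (0.678/29) = 2.2955 × 10⁻⁴ s⁻² ≈ 2.30 × 10⁻⁴ s⁻².
N² > 0, so the interval is statically stable.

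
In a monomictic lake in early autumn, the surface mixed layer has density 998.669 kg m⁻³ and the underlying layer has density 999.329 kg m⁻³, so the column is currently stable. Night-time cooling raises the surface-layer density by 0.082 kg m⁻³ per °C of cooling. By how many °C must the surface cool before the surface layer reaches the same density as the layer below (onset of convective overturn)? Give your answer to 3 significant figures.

Density deficit of the surface layer: 999.329 − 998.669 = 0.66 kg m⁻³.
Required change = 0.66 / 0.082 = 8.05 °C.

8.05 °C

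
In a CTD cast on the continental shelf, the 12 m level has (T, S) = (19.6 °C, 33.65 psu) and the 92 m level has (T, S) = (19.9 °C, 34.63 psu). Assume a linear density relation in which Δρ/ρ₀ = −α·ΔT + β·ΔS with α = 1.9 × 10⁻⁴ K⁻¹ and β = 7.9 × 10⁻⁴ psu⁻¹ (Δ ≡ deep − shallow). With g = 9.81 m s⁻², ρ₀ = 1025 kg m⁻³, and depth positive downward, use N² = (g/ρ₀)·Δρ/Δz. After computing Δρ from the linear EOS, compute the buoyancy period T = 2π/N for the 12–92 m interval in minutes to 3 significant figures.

ΔT = +0.3 K, ΔS = +0.98 psu (deep − shallow).
Δρ/ρ₀ = −αΔT + βΔS = -5.70 × 10⁻⁵ + 7.742 × 10⁻⁴ = 7.172 × 10⁻⁴, so Δρ ≈ 0.7351 kg m⁻³.
N² = (g/ρ₀)·Δρ/Δz = g·(Δρ/ρ₀)/Δz = 9.81 × 7.172 × 10⁻⁴ / 80 = 8.7947 × 10⁻⁵ s⁻².
N = √(8.7947 × 10⁻⁵) = 9.3780 × 10⁻³ rad s⁻¹ → T = 2π/N = 669.99 s = 11.167 min ≈ 11.2 min.

11.2 min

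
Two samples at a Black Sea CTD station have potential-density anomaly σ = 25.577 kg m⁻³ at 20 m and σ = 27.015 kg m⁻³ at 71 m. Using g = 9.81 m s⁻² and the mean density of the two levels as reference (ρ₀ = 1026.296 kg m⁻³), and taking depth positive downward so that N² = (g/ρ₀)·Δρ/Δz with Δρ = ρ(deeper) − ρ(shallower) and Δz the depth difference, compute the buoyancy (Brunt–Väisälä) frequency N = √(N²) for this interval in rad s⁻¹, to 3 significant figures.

Δρ = 1027.015 − 1025.577 = 1.438 kg m⁻³ over Δz = 71 − 20 = 51 m.
N² = (9.81/1026.296) × (1.438/51) = 2.6952 × 10⁻⁴ s⁻².
N = √(2.6952 × 10⁻⁴) = 0.016417 rad s⁻¹ ≈ 0.0164 rad s⁻¹.

0.0164 rad s⁻¹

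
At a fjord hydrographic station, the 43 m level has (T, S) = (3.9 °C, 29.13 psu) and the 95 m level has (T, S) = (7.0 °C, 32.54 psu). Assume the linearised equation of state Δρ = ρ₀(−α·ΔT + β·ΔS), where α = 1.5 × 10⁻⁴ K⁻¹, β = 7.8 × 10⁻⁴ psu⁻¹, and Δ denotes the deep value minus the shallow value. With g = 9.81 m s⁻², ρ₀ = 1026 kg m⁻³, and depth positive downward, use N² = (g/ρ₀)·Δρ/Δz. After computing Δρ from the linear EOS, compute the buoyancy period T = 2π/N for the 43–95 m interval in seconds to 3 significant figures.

ΔT = +3.1 K, ΔS = +3.41 psu (deep − shallow).
Δρ/ρ₀ = −αΔT + βΔS = -4.65 × 10⁻⁴ + 2.6598 × 10⁻³ = 2.1948 × 10⁻³, so Δρ ≈ 2.252 kg m⁻³.
N² = (g/ρ₀)·Δρ/Δz = g·(Δρ/ρ₀)/Δz = 9.81 × 2.1948 × 10⁻³ / 52 = 4.1406 × 10⁻⁴ s⁻².
N = √(4.1406 × 10⁻⁴) = 0.020348 rad s⁻¹ → T = 2π/N = 308.79 s ≈ 309 s.

309 s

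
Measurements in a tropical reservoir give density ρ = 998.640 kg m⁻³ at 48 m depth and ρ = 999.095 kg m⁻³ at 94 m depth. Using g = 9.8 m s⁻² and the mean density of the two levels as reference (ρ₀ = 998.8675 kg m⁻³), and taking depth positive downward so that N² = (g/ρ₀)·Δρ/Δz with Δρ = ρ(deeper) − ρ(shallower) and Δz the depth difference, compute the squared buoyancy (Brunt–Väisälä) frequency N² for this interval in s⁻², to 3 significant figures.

Δρ = 999.095 − 998.640 = 0.455 kg m⁻³ over Δz = 94 − 48 = 46 m.
N² = (9.8/998.8675) × (0.455/46) = 9.7045 × 10⁻⁵ s⁻² ≈ 9.70 × 10⁻⁵ s⁻².

9.70 × 10⁻⁵ s⁻²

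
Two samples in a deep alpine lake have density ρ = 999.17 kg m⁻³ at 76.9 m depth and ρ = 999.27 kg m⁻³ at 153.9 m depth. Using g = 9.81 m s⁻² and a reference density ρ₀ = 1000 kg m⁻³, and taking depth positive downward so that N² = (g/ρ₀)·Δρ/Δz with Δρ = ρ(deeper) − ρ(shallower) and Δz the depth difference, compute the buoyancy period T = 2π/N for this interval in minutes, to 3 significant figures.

29.3 min

Δρ = 999.27 − 999.17 = 0.10 kg m⁻³ over Δz = 153.9 − 76.9 = 77 m.
N² = (9.81/1000) × (0.10/77) = 1.2740 × 10⁻⁵ s⁻².
N = √(1.2740 × 10⁻⁵) = 3.5693 × 10⁻³ rad s⁻¹, so T = 2π/N = 1.7603 × 10³ s = 29.338 min ≈ 29.3 min.
Since Δρ > 0 the layer is stably stratified.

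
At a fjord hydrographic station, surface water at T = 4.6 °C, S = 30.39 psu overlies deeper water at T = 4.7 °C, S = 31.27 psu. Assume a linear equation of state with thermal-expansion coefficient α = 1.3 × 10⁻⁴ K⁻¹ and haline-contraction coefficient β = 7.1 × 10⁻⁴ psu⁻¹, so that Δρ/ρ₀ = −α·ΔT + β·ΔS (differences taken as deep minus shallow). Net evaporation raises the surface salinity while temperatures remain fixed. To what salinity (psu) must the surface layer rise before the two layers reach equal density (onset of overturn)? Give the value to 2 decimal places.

31.25 psu

Neutral buoyancy requires −α(T_deep − T_surf) + β(S_deep − S_surf′) = 0.
S_surf′ = S_deep − (α/β)·ΔT = 31.27 − (1.3 × 10⁻⁴/7.1 × 10⁻⁴)·(+0.1) = 31.2517 psu.
Increase required: 31.2517 − 30.39 = 0.8617 psu.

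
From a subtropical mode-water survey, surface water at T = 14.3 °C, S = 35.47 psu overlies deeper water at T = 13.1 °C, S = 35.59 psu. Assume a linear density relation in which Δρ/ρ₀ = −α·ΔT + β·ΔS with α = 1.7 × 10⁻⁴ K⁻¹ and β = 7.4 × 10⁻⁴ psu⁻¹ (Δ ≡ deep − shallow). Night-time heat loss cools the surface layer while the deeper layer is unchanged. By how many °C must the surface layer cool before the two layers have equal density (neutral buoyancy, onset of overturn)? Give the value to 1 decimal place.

Neutral buoyancy requires Δρ = 0, i.e. −α(T_deep − T_surf′) + β(S_deep − S_surf) = 0.
T_surf′ = T_deep − (β/α)·ΔS = 13.1 − (7.4 × 10⁻⁴/1.7 × 10⁻⁴)·(+0.12) = 12.578 °C.
Cooling required: 14.3 − (12.578) = 1.722 °C.

1.7 °C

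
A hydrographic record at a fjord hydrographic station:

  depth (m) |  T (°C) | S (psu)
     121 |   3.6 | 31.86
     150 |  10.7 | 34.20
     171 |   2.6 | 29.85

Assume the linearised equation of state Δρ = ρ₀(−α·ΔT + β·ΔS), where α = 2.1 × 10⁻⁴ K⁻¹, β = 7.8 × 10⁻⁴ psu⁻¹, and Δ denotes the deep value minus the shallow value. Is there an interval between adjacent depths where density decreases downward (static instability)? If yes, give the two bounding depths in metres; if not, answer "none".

150–171 m

Evaluate Δρ/ρ₀ = −αΔT + βΔS across each adjacent pair:
  121–150 m: −αΔT+βΔS = −(2.1 × 10⁻⁴)(+7.1)+(7.8 × 10⁻⁴)(+2.34) = 3.3 × 10⁻⁴ → stable
  150–171 m: −αΔT+βΔS = −(2.1 × 10⁻⁴)(-8.1)+(7.8 × 10⁻⁴)(-4.35) = -1.7 × 10⁻³ → UNSTABLE
The 150–171 m interval has Δρ < 0: lighter water underlies denser water.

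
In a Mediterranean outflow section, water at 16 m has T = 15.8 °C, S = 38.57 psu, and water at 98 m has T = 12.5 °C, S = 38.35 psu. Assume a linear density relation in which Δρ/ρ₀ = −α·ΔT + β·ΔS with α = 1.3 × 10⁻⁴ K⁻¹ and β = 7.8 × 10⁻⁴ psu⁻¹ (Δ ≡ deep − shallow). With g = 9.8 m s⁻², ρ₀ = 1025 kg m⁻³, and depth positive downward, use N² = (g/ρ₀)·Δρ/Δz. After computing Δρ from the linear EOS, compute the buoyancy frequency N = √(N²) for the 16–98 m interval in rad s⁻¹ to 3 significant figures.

5.55 × 10⁻³ rad s⁻¹

ΔT = -3.3 K, ΔS = -0.22 psu (deep − shallow).
Δρ/ρ₀ = −αΔT + βΔS = 4.29 × 10⁻⁴ − 1.716 × 10⁻⁴ = 2.574 × 10⁻⁴, so Δρ ≈ 0.2638 kg m⁻³.
N² = (g/ρ₀)·Δρ/Δz = g·(Δρ/ρ₀)/Δz = 9.8 × 2.574 × 10⁻⁴ / 82 = 3.0762 × 10⁻⁵ s⁻².
N = √(3.0762 × 10⁻⁵) = 5.5464 × 10⁻³ rad s⁻¹ ≈ 5.55 × 10⁻³ rad s⁻¹.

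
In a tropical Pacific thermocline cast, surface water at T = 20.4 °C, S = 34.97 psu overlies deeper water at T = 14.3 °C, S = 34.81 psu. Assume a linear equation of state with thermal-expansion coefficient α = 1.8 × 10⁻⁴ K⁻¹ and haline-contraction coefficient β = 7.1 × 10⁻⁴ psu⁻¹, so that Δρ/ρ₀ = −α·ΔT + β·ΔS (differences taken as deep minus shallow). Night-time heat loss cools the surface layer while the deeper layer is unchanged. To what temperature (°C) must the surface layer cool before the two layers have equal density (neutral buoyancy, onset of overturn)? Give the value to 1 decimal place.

Neutral buoyancy requires Δρ = 0, i.e. −α(T_deep − T_surf′) + β(S_deep − S_surf) = 0.
T_surf′ = T_deep − (β/α)·ΔS = 14.3 − (7.1 × 10⁻⁴/1.8 × 10⁻⁴)·(-0.16) = 14.931 °C.
Cooling required: 20.4 − (14.931) = 5.469 °C.

14.9 °C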